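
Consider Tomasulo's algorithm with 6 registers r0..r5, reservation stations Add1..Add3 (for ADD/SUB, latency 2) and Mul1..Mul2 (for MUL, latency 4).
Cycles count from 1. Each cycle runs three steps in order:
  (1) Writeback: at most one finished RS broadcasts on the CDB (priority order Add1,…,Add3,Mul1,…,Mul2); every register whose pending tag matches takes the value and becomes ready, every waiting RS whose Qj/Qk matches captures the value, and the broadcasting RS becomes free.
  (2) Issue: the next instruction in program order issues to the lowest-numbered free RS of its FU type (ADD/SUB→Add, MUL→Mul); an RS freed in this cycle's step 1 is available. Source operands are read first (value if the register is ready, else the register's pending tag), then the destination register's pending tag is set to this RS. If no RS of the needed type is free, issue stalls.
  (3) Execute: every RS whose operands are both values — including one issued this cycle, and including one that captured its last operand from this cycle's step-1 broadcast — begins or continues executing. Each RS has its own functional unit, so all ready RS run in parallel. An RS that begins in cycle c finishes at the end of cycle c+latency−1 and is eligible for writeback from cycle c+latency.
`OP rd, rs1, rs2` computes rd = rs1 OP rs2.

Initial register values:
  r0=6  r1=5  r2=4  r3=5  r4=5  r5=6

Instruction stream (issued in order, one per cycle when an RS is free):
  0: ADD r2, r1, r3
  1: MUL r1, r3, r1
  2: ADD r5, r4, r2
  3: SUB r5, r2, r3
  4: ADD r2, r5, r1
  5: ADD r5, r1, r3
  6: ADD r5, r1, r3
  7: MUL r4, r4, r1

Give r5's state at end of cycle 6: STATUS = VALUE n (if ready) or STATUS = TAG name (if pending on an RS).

c1: issue ADD r2<-Add1 | r0:6,r1:5,r2:Add1,r3:5,r4:5,r5:6
c2: issue MUL r1<-Mul1 | r0:6,r1:Mul1,r2:Add1,r3:5,r4:5,r5:6
c3: CDB Add1=10; issue ADD r5<-Add1 | r0:6,r1:Mul1,r2:10,r3:5,r4:5,r5:Add1
c4: issue SUB r5<-Add2 | r0:6,r1:Mul1,r2:10,r3:5,r4:5,r5:Add2
c5: CDB Add1=15; issue ADD r2<-Add1 | r0:6,r1:Mul1,r2:Add1,r3:5,r4:5,r5:Add2
c6: CDB Add2=5; issue ADD r5<-Add2 | r0:6,r1:Mul1,r2:Add1,r3:5,r4:5,r5:Add2

STATUS = TAG Add2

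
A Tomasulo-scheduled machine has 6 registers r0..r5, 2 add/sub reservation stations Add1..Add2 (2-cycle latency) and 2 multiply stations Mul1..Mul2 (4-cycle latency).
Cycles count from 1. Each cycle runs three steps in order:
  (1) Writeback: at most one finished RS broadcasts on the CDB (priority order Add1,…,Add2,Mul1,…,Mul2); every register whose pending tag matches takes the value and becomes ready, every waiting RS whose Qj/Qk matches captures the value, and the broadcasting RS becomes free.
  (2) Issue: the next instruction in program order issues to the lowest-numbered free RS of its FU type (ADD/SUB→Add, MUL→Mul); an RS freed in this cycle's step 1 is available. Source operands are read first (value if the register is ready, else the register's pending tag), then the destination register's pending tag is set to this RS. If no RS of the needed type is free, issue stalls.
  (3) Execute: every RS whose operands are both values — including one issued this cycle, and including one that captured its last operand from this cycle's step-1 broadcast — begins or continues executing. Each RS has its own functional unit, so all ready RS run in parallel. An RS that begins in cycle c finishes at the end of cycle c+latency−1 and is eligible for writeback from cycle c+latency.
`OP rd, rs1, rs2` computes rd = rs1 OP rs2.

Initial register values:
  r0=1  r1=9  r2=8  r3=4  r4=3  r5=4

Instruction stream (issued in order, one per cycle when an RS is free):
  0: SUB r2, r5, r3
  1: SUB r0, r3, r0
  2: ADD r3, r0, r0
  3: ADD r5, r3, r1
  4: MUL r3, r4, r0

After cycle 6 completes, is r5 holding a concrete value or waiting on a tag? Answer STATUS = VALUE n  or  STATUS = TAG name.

STATUS = TAG Add2

cycle 1: issue SUB r2<-Add1 // r0:1,r1:9,r2:Add1,r3:4,r4:3,r5:4
cycle 2: issue SUB r0<-Add2 // r0:Add2,r1:9,r2:Add1,r3:4,r4:3,r5:4
cycle 3: CDB Add1=0; issue ADD r3<-Add1 // r0:Add2,r1:9,r2:0,r3:Add1,r4:3,r5:4
cycle 4: CDB Add2=3; issue ADD r5<-Add2 // r0:3,r1:9,r2:0,r3:Add1,r4:3,r5:Add2
cycle 5: issue MUL r3<-Mul1 // r0:3,r1:9,r2:0,r3:Mul1,r4:3,r5:Add2
cycle 6: CDB Add1=6 // r0:3,r1:9,r2:0,r3:Mul1,r4:3,r5:Add2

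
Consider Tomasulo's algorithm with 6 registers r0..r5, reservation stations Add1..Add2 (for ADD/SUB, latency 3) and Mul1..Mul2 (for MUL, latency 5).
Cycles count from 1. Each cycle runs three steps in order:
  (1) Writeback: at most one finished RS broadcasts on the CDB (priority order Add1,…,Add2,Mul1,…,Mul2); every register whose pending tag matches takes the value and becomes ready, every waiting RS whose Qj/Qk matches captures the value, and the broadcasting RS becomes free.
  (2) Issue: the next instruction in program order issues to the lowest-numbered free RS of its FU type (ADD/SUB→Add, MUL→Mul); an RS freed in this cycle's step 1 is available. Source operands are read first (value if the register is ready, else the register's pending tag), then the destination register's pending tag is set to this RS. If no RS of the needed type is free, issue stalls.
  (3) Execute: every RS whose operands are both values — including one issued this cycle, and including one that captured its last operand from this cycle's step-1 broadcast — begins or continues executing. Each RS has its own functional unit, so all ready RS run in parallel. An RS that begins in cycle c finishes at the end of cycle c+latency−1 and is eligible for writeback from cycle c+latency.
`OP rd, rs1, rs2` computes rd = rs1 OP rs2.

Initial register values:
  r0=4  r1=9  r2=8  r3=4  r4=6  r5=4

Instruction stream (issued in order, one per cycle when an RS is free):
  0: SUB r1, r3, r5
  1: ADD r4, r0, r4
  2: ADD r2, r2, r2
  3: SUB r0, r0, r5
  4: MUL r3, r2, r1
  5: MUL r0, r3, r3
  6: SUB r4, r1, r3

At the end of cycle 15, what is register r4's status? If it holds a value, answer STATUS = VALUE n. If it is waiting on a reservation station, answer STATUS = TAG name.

cycle 1: issue SUB r1<-Add1 // r0:4,r1:Add1,r2:8,r3:4,r4:6,r5:4
cycle 2: issue ADD r4<-Add2 // r0:4,r1:Add1,r2:8,r3:4,r4:Add2,r5:4
cycle 3: stall // r0:4,r1:Add1,r2:8,r3:4,r4:Add2,r5:4
cycle 4: CDB Add1=0; issue ADD r2<-Add1 // r0:4,r1:0,r2:Add1,r3:4,r4:Add2,r5:4
cycle 5: CDB Add2=10; issue SUB r0<-Add2 // r0:Add2,r1:0,r2:Add1,r3:4,r4:10,r5:4
cycle 6: issue MUL r3<-Mul1 // r0:Add2,r1:0,r2:Add1,r3:Mul1,r4:10,r5:4
cycle 7: CDB Add1=16; issue MUL r0<-Mul2 // r0:Mul2,r1:0,r2:16,r3:Mul1,r4:10,r5:4
cycle 8: CDB Add2=0; issue SUB r4<-Add1 // r0:Mul2,r1:0,r2:16,r3:Mul1,r4:Add1,r5:4
cycle 9: - // r0:Mul2,r1:0,r2:16,r3:Mul1,r4:Add1,r5:4
cycle 10: - // r0:Mul2,r1:0,r2:16,r3:Mul1,r4:Add1,r5:4
cycle 11: - // r0:Mul2,r1:0,r2:16,r3:Mul1,r4:Add1,r5:4
cycle 12: CDB Mul1=0 // r0:Mul2,r1:0,r2:16,r3:0,r4:Add1,r5:4
cycle 13: - // r0:Mul2,r1:0,r2:16,r3:0,r4:Add1,r5:4
cycle 14: - // r0:Mul2,r1:0,r2:16,r3:0,r4:Add1,r5:4
cycle 15: CDB Add1=0 // r0:Mul2,r1:0,r2:16,r3:0,r4:0,r5:4

STATUS = VALUE 0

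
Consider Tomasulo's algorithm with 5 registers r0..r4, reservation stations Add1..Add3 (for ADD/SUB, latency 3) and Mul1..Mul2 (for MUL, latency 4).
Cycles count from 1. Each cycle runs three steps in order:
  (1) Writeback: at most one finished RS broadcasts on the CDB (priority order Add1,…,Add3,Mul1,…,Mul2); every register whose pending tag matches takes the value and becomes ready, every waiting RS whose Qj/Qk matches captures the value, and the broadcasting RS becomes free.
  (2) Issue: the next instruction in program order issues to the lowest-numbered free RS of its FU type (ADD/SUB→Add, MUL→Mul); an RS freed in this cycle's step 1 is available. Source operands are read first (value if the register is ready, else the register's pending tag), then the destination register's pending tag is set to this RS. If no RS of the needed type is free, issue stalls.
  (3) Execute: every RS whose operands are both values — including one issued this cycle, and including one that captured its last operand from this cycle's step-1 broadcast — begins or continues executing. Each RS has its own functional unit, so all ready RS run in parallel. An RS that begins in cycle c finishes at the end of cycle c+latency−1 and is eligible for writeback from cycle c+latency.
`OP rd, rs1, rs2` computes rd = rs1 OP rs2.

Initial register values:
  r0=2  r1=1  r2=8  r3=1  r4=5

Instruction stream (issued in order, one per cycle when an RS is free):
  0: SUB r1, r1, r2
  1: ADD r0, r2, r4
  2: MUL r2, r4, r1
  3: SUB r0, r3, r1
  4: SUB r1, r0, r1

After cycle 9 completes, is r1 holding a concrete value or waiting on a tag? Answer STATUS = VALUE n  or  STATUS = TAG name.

STATUS = TAG Add2

c1: issue SUB r1<-Add1 | r0:2,r1:Add1,r2:8,r3:1,r4:5
c2: issue ADD r0<-Add2 | r0:Add2,r1:Add1,r2:8,r3:1,r4:5
c3: issue MUL r2<-Mul1 | r0:Add2,r1:Add1,r2:Mul1,r3:1,r4:5
c4: CDB Add1=-7; issue SUB r0<-Add1 | r0:Add1,r1:-7,r2:Mul1,r3:1,r4:5
c5: CDB Add2=13; issue SUB r1<-Add2 | r0:Add1,r1:Add2,r2:Mul1,r3:1,r4:5
c6: - | r0:Add1,r1:Add2,r2:Mul1,r3:1,r4:5
c7: CDB Add1=8 | r0:8,r1:Add2,r2:Mul1,r3:1,r4:5
c8: CDB Mul1=-35 | r0:8,r1:Add2,r2:-35,r3:1,r4:5
c9: - | r0:8,r1:Add2,r2:-35,r3:1,r4:5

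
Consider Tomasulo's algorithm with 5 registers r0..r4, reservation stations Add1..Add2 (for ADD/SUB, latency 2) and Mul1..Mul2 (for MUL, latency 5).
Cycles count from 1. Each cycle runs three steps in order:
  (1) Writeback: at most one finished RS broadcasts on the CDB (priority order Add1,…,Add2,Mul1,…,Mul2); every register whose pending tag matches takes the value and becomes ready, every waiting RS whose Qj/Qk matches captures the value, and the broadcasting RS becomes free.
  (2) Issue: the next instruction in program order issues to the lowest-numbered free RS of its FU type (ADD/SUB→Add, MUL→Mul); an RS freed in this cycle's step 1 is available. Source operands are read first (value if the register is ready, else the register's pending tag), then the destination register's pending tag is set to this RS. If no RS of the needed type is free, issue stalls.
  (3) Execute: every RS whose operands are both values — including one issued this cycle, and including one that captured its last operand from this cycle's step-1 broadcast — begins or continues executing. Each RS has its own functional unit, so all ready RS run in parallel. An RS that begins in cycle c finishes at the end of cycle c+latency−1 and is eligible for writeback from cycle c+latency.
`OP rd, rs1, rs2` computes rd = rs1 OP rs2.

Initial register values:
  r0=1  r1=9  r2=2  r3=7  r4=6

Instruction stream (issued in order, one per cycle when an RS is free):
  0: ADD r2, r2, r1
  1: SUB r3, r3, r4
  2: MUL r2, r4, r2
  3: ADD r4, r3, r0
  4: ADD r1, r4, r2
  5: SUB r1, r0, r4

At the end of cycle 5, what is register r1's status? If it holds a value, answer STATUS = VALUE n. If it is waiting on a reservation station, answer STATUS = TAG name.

STATUS = TAG Add2

c1: issue ADD r2<-Add1 | r0:1,r1:9,r2:Add1,r3:7,r4:6
c2: issue SUB r3<-Add2 | r0:1,r1:9,r2:Add1,r3:Add2,r4:6
c3: CDB Add1=11; issue MUL r2<-Mul1 | r0:1,r1:9,r2:Mul1,r3:Add2,r4:6
c4: CDB Add2=1; issue ADD r4<-Add1 | r0:1,r1:9,r2:Mul1,r3:1,r4:Add1
c5: issue ADD r1<-Add2 | r0:1,r1:Add2,r2:Mul1,r3:1,r4:Add1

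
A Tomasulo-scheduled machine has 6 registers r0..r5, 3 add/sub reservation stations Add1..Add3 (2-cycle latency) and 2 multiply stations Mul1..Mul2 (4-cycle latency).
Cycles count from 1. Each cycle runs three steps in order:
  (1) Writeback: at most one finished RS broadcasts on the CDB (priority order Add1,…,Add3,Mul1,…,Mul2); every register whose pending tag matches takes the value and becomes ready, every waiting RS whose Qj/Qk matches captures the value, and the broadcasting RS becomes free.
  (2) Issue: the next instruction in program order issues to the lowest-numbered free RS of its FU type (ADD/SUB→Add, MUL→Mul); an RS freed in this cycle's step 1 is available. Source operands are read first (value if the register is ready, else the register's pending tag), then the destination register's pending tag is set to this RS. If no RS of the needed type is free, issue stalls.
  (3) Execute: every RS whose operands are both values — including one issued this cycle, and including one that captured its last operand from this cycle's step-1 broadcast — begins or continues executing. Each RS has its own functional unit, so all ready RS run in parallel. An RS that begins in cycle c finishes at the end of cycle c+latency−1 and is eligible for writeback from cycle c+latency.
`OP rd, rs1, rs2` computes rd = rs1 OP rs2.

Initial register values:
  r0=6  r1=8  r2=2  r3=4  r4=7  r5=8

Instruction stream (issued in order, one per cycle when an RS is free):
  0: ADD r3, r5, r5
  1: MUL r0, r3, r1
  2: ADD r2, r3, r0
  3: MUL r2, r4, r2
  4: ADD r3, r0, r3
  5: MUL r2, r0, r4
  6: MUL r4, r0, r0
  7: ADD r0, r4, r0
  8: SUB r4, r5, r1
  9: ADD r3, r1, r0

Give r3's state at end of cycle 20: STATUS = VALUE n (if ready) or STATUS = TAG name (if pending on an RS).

cycle 1: issue ADD r3<-Add1 // r0:6,r1:8,r2:2,r3:Add1,r4:7,r5:8
cycle 2: issue MUL r0<-Mul1 // r0:Mul1,r1:8,r2:2,r3:Add1,r4:7,r5:8
cycle 3: CDB Add1=16; issue ADD r2<-Add1 // r0:Mul1,r1:8,r2:Add1,r3:16,r4:7,r5:8
cycle 4: issue MUL r2<-Mul2 // r0:Mul1,r1:8,r2:Mul2,r3:16,r4:7,r5:8
cycle 5: issue ADD r3<-Add2 // r0:Mul1,r1:8,r2:Mul2,r3:Add2,r4:7,r5:8
cycle 6: stall // r0:Mul1,r1:8,r2:Mul2,r3:Add2,r4:7,r5:8
cycle 7: CDB Mul1=128; issue MUL r2<-Mul1 // r0:128,r1:8,r2:Mul1,r3:Add2,r4:7,r5:8
cycle 8: stall // r0:128,r1:8,r2:Mul1,r3:Add2,r4:7,r5:8
cycle 9: CDB Add1=144; stall // r0:128,r1:8,r2:Mul1,r3:Add2,r4:7,r5:8
cycle 10: CDB Add2=144; stall // r0:128,r1:8,r2:Mul1,r3:144,r4:7,r5:8
cycle 11: CDB Mul1=896; issue MUL r4<-Mul1 // r0:128,r1:8,r2:896,r3:144,r4:Mul1,r5:8
cycle 12: issue ADD r0<-Add1 // r0:Add1,r1:8,r2:896,r3:144,r4:Mul1,r5:8
cycle 13: CDB Mul2=1008; issue SUB r4<-Add2 // r0:Add1,r1:8,r2:896,r3:144,r4:Add2,r5:8
cycle 14: issue ADD r3<-Add3 // r0:Add1,r1:8,r2:896,r3:Add3,r4:Add2,r5:8
cycle 15: CDB Add2=0 // r0:Add1,r1:8,r2:896,r3:Add3,r4:0,r5:8
cycle 16: CDB Mul1=16384 // r0:Add1,r1:8,r2:896,r3:Add3,r4:0,r5:8
cycle 17: - // r0:Add1,r1:8,r2:896,r3:Add3,r4:0,r5:8
cycle 18: CDB Add1=16512 // r0:16512,r1:8,r2:896,r3:Add3,r4:0,r5:8
cycle 19: - // r0:16512,r1:8,r2:896,r3:Add3,r4:0,r5:8
cycle 20: CDB Add3=16520 // r0:16512,r1:8,r2:896,r3:16520,r4:0,r5:8

STATUS = VALUE 16520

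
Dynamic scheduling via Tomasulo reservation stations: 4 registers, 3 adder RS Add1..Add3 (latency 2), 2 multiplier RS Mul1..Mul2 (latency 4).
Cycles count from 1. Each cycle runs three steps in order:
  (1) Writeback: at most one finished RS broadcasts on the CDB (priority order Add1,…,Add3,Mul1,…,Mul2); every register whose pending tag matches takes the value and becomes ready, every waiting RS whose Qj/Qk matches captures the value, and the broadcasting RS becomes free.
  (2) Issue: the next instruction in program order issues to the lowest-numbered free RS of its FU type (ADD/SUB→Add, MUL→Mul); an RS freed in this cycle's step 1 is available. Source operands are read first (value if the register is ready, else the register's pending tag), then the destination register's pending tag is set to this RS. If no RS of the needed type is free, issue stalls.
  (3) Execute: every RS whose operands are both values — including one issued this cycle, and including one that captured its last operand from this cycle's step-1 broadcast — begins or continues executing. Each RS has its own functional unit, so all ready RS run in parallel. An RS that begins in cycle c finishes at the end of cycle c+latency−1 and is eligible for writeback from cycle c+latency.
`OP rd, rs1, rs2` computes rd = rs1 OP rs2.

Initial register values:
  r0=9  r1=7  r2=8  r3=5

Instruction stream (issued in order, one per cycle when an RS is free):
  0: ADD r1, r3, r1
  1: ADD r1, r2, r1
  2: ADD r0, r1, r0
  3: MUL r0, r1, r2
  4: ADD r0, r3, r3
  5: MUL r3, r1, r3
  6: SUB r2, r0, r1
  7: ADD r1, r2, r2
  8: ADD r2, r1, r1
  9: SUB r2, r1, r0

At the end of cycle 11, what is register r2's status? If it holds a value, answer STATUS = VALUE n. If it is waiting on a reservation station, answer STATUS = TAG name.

STATUS = TAG Add1

c1: issue ADD r1<-Add1 | r0:9,r1:Add1,r2:8,r3:5
c2: issue ADD r1<-Add2 | r0:9,r1:Add2,r2:8,r3:5
c3: CDB Add1=12; issue ADD r0<-Add1 | r0:Add1,r1:Add2,r2:8,r3:5
c4: issue MUL r0<-Mul1 | r0:Mul1,r1:Add2,r2:8,r3:5
c5: CDB Add2=20; issue ADD r0<-Add2 | r0:Add2,r1:20,r2:8,r3:5
c6: issue MUL r3<-Mul2 | r0:Add2,r1:20,r2:8,r3:Mul2
c7: CDB Add1=29; issue SUB r2<-Add1 | r0:Add2,r1:20,r2:Add1,r3:Mul2
c8: CDB Add2=10; issue ADD r1<-Add2 | r0:10,r1:Add2,r2:Add1,r3:Mul2
c9: CDB Mul1=160; issue ADD r2<-Add3 | r0:10,r1:Add2,r2:Add3,r3:Mul2
c10: CDB Add1=-10; issue SUB r2<-Add1 | r0:10,r1:Add2,r2:Add1,r3:Mul2
c11: CDB Mul2=100 | r0:10,r1:Add2,r2:Add1,r3:100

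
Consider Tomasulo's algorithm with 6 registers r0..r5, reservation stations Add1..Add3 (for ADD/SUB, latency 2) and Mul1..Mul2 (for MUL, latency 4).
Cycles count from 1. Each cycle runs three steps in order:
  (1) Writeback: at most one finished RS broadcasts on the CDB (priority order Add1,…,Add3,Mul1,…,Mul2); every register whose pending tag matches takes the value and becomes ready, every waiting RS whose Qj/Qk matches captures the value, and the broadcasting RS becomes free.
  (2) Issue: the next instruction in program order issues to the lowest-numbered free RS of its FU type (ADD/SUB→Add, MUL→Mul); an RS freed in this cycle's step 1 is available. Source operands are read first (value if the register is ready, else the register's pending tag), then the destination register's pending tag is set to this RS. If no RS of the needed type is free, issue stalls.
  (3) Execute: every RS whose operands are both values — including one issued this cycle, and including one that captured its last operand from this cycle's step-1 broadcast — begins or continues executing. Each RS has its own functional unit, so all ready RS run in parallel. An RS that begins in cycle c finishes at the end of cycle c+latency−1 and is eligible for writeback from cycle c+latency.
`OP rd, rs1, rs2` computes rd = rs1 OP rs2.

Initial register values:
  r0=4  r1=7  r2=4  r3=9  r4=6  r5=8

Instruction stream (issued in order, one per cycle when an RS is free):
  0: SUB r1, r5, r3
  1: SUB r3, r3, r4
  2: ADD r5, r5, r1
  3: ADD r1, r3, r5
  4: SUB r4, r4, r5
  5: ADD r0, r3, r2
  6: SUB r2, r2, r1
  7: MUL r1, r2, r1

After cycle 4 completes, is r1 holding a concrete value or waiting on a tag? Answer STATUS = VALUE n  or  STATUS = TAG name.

c1: issue SUB r1<-Add1 | r0:4,r1:Add1,r2:4,r3:9,r4:6,r5:8
c2: issue SUB r3<-Add2 | r0:4,r1:Add1,r2:4,r3:Add2,r4:6,r5:8
c3: CDB Add1=-1; issue ADD r5<-Add1 | r0:4,r1:-1,r2:4,r3:Add2,r4:6,r5:Add1
c4: CDB Add2=3; issue ADD r1<-Add2 | r0:4,r1:Add2,r2:4,r3:3,r4:6,r5:Add1

STATUS = TAG Add2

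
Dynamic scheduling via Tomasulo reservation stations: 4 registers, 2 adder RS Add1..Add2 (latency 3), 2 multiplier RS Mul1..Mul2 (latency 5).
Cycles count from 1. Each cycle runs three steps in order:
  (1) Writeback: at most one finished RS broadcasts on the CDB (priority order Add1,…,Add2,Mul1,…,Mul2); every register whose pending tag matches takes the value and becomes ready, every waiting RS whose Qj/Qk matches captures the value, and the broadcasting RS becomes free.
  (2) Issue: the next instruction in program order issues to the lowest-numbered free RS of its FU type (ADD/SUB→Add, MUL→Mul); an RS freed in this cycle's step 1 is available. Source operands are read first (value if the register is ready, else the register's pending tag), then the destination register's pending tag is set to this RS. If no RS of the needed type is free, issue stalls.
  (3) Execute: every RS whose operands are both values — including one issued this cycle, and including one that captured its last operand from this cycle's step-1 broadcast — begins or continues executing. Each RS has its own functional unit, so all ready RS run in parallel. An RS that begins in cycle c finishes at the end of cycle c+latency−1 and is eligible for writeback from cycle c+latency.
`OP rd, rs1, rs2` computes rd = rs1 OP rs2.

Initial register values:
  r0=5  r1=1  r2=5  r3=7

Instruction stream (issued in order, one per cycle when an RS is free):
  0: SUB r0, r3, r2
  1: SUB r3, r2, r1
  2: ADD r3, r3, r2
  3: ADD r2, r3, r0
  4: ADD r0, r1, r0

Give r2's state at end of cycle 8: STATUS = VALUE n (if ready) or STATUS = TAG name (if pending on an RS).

c1: issue SUB r0<-Add1 | r0:Add1,r1:1,r2:5,r3:7
c2: issue SUB r3<-Add2 | r0:Add1,r1:1,r2:5,r3:Add2
c3: stall | r0:Add1,r1:1,r2:5,r3:Add2
c4: CDB Add1=2; issue ADD r3<-Add1 | r0:2,r1:1,r2:5,r3:Add1
c5: CDB Add2=4; issue ADD r2<-Add2 | r0:2,r1:1,r2:Add2,r3:Add1
c6: stall | r0:2,r1:1,r2:Add2,r3:Add1
c7: stall | r0:2,r1:1,r2:Add2,r3:Add1
c8: CDB Add1=9; issue ADD r0<-Add1 | r0:Add1,r1:1,r2:Add2,r3:9

STATUS = TAG Add2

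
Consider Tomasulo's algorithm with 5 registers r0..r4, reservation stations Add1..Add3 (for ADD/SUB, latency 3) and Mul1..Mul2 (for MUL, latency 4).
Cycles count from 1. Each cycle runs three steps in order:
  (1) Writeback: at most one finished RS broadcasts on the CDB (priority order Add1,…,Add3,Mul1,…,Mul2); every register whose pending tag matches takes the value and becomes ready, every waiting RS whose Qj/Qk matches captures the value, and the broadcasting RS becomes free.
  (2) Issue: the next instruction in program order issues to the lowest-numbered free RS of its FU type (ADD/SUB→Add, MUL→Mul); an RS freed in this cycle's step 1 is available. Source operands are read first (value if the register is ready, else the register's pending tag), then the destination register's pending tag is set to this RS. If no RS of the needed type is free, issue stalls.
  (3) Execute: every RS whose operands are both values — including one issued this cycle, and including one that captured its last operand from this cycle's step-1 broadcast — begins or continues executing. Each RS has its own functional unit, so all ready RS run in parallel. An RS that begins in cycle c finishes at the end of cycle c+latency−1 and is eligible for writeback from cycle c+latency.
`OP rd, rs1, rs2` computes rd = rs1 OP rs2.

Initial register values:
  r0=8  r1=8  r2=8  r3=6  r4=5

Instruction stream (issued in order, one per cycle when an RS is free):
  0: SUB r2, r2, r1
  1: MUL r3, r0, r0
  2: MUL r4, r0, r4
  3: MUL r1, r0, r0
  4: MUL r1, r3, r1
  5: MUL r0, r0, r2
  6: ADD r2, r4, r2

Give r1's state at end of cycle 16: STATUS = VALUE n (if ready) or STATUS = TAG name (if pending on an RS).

STATUS = VALUE 4096

cycle 1: issue SUB r2<-Add1 // r0:8,r1:8,r2:Add1,r3:6,r4:5
cycle 2: issue MUL r3<-Mul1 // r0:8,r1:8,r2:Add1,r3:Mul1,r4:5
cycle 3: issue MUL r4<-Mul2 // r0:8,r1:8,r2:Add1,r3:Mul1,r4:Mul2
cycle 4: CDB Add1=0; stall // r0:8,r1:8,r2:0,r3:Mul1,r4:Mul2
cycle 5: stall // r0:8,r1:8,r2:0,r3:Mul1,r4:Mul2
cycle 6: CDB Mul1=64; issue MUL r1<-Mul1 // r0:8,r1:Mul1,r2:0,r3:64,r4:Mul2
cycle 7: CDB Mul2=40; issue MUL r1<-Mul2 // r0:8,r1:Mul2,r2:0,r3:64,r4:40
cycle 8: stall // r0:8,r1:Mul2,r2:0,r3:64,r4:40
cycle 9: stall // r0:8,r1:Mul2,r2:0,r3:64,r4:40
cycle 10: CDB Mul1=64; issue MUL r0<-Mul1 // r0:Mul1,r1:Mul2,r2:0,r3:64,r4:40
cycle 11: issue ADD r2<-Add1 // r0:Mul1,r1:Mul2,r2:Add1,r3:64,r4:40
cycle 12: - // r0:Mul1,r1:Mul2,r2:Add1,r3:64,r4:40
cycle 13: - // r0:Mul1,r1:Mul2,r2:Add1,r3:64,r4:40
cycle 14: CDB Add1=40 // r0:Mul1,r1:Mul2,r2:40,r3:64,r4:40
cycle 15: CDB Mul1=0 // r0:0,r1:Mul2,r2:40,r3:64,r4:40
cycle 16: CDB Mul2=4096 // r0:0,r1:4096,r2:40,r3:64,r4:40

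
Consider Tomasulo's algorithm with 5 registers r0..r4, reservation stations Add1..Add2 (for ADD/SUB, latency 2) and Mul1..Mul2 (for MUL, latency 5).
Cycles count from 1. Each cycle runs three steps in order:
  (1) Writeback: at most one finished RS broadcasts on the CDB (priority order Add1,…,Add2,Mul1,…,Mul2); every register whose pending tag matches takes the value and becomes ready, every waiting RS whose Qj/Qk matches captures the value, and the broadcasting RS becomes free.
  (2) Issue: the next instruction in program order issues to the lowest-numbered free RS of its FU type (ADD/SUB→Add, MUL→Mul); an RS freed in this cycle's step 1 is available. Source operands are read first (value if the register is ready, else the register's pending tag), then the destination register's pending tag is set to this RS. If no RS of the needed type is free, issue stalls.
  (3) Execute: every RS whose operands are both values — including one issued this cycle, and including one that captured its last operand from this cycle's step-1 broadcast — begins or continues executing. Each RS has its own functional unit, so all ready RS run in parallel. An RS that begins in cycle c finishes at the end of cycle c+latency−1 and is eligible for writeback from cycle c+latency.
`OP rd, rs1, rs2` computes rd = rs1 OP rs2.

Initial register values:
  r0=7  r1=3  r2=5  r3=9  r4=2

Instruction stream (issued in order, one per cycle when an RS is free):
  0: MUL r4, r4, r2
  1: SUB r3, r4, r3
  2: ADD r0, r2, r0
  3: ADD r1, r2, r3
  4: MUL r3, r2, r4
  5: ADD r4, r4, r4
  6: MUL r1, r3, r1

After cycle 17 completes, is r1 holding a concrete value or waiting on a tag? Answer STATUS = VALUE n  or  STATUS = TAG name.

cycle 1: issue MUL r4<-Mul1 // r0:7,r1:3,r2:5,r3:9,r4:Mul1
cycle 2: issue SUB r3<-Add1 // r0:7,r1:3,r2:5,r3:Add1,r4:Mul1
cycle 3: issue ADD r0<-Add2 // r0:Add2,r1:3,r2:5,r3:Add1,r4:Mul1
cycle 4: stall // r0:Add2,r1:3,r2:5,r3:Add1,r4:Mul1
cycle 5: CDB Add2=12; issue ADD r1<-Add2 // r0:12,r1:Add2,r2:5,r3:Add1,r4:Mul1
cycle 6: CDB Mul1=10; issue MUL r3<-Mul1 // r0:12,r1:Add2,r2:5,r3:Mul1,r4:10
cycle 7: stall // r0:12,r1:Add2,r2:5,r3:Mul1,r4:10
cycle 8: CDB Add1=1; issue ADD r4<-Add1 // r0:12,r1:Add2,r2:5,r3:Mul1,r4:Add1
cycle 9: issue MUL r1<-Mul2 // r0:12,r1:Mul2,r2:5,r3:Mul1,r4:Add1
cycle 10: CDB Add1=20 // r0:12,r1:Mul2,r2:5,r3:Mul1,r4:20
cycle 11: CDB Add2=6 // r0:12,r1:Mul2,r2:5,r3:Mul1,r4:20
cycle 12: CDB Mul1=50 // r0:12,r1:Mul2,r2:5,r3:50,r4:20
cycle 13: - // r0:12,r1:Mul2,r2:5,r3:50,r4:20
cycle 14: - // r0:12,r1:Mul2,r2:5,r3:50,r4:20
cycle 15: - // r0:12,r1:Mul2,r2:5,r3:50,r4:20
cycle 16: - // r0:12,r1:Mul2,r2:5,r3:50,r4:20
cycle 17: CDB Mul2=300 // r0:12,r1:300,r2:5,r3:50,r4:20

STATUS = VALUE 300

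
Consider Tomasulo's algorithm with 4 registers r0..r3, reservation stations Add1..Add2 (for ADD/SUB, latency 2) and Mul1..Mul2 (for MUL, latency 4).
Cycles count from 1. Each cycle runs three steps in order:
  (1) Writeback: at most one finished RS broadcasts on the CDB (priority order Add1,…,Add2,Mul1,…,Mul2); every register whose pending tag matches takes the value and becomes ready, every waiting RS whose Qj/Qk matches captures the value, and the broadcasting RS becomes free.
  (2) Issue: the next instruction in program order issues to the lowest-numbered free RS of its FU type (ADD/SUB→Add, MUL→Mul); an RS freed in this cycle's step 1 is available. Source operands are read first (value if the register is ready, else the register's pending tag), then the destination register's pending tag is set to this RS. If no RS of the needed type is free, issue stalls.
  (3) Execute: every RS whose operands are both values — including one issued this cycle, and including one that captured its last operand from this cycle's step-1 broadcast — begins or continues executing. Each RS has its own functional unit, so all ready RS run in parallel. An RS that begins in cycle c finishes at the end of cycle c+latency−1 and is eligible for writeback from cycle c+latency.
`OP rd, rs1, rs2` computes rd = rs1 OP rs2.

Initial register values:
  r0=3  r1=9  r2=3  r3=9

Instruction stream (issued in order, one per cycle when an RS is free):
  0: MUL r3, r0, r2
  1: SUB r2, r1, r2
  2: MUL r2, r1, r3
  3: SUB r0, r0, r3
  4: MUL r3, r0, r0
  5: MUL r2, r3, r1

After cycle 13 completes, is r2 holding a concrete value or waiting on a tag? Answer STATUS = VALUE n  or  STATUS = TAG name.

c1: issue MUL r3<-Mul1 | r0:3,r1:9,r2:3,r3:Mul1
c2: issue SUB r2<-Add1 | r0:3,r1:9,r2:Add1,r3:Mul1
c3: issue MUL r2<-Mul2 | r0:3,r1:9,r2:Mul2,r3:Mul1
c4: CDB Add1=6; issue SUB r0<-Add1 | r0:Add1,r1:9,r2:Mul2,r3:Mul1
c5: CDB Mul1=9; issue MUL r3<-Mul1 | r0:Add1,r1:9,r2:Mul2,r3:Mul1
c6: stall | r0:Add1,r1:9,r2:Mul2,r3:Mul1
c7: CDB Add1=-6; stall | r0:-6,r1:9,r2:Mul2,r3:Mul1
c8: stall | r0:-6,r1:9,r2:Mul2,r3:Mul1
c9: CDB Mul2=81; issue MUL r2<-Mul2 | r0:-6,r1:9,r2:Mul2,r3:Mul1
c10: - | r0:-6,r1:9,r2:Mul2,r3:Mul1
c11: CDB Mul1=36 | r0:-6,r1:9,r2:Mul2,r3:36
c12: - | r0:-6,r1:9,r2:Mul2,r3:36
c13: - | r0:-6,r1:9,r2:Mul2,r3:36

STATUS = TAG Mul2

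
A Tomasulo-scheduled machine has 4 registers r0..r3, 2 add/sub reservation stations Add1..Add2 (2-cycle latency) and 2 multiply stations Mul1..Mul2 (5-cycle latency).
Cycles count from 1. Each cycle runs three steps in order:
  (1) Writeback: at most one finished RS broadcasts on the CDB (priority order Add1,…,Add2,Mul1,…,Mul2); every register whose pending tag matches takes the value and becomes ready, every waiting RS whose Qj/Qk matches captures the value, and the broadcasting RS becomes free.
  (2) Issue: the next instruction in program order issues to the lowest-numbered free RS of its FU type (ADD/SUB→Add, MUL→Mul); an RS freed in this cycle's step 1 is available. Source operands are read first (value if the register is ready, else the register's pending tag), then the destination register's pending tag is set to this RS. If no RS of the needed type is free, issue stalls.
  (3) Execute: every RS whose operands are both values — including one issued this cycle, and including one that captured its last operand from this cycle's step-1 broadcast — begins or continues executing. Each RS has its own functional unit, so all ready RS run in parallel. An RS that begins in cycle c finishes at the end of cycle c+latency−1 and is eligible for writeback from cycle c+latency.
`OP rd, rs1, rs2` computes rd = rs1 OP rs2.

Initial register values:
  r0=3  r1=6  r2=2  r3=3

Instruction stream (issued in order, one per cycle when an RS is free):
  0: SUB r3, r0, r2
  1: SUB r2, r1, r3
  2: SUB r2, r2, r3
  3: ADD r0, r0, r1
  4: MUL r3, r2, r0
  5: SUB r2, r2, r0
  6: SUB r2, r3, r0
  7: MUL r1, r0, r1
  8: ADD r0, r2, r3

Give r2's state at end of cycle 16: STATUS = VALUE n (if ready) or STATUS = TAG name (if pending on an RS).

STATUS = VALUE 27

c1: issue SUB r3<-Add1 | r0:3,r1:6,r2:2,r3:Add1
c2: issue SUB r2<-Add2 | r0:3,r1:6,r2:Add2,r3:Add1
c3: CDB Add1=1; issue SUB r2<-Add1 | r0:3,r1:6,r2:Add1,r3:1
c4: stall | r0:3,r1:6,r2:Add1,r3:1
c5: CDB Add2=5; issue ADD r0<-Add2 | r0:Add2,r1:6,r2:Add1,r3:1
c6: issue MUL r3<-Mul1 | r0:Add2,r1:6,r2:Add1,r3:Mul1
c7: CDB Add1=4; issue SUB r2<-Add1 | r0:Add2,r1:6,r2:Add1,r3:Mul1
c8: CDB Add2=9; issue SUB r2<-Add2 | r0:9,r1:6,r2:Add2,r3:Mul1
c9: issue MUL r1<-Mul2 | r0:9,r1:Mul2,r2:Add2,r3:Mul1
c10: CDB Add1=-5; issue ADD r0<-Add1 | r0:Add1,r1:Mul2,r2:Add2,r3:Mul1
c11: - | r0:Add1,r1:Mul2,r2:Add2,r3:Mul1
c12: - | r0:Add1,r1:Mul2,r2:Add2,r3:Mul1
c13: CDB Mul1=36 | r0:Add1,r1:Mul2,r2:Add2,r3:36
c14: CDB Mul2=54 | r0:Add1,r1:54,r2:Add2,r3:36
c15: CDB Add2=27 | r0:Add1,r1:54,r2:27,r3:36
c16: - | r0:Add1,r1:54,r2:27,r3:36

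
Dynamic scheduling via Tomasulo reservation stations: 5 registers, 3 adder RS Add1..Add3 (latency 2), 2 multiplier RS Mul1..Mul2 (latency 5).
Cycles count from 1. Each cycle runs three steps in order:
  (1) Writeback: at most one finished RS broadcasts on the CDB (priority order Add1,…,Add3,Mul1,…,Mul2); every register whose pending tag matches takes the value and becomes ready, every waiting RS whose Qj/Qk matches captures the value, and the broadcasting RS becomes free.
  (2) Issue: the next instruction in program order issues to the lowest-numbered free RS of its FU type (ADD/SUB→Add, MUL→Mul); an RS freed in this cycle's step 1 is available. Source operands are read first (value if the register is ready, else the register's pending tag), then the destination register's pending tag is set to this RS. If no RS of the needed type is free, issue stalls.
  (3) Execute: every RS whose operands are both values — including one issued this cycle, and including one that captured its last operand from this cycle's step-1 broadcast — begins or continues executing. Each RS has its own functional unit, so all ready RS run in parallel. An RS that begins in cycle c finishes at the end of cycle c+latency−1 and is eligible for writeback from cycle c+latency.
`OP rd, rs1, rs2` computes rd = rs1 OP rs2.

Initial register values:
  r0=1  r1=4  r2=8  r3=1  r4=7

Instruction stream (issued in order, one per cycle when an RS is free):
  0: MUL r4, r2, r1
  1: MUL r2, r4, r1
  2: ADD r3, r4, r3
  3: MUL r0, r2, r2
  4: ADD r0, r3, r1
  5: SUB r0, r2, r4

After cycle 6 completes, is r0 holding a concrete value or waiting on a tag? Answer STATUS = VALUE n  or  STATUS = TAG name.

cycle 1: issue MUL r4<-Mul1 // r0:1,r1:4,r2:8,r3:1,r4:Mul1
cycle 2: issue MUL r2<-Mul2 // r0:1,r1:4,r2:Mul2,r3:1,r4:Mul1
cycle 3: issue ADD r3<-Add1 // r0:1,r1:4,r2:Mul2,r3:Add1,r4:Mul1
cycle 4: stall // r0:1,r1:4,r2:Mul2,r3:Add1,r4:Mul1
cycle 5: stall // r0:1,r1:4,r2:Mul2,r3:Add1,r4:Mul1
cycle 6: CDB Mul1=32; issue MUL r0<-Mul1 // r0:Mul1,r1:4,r2:Mul2,r3:Add1,r4:32

STATUS = TAG Mul1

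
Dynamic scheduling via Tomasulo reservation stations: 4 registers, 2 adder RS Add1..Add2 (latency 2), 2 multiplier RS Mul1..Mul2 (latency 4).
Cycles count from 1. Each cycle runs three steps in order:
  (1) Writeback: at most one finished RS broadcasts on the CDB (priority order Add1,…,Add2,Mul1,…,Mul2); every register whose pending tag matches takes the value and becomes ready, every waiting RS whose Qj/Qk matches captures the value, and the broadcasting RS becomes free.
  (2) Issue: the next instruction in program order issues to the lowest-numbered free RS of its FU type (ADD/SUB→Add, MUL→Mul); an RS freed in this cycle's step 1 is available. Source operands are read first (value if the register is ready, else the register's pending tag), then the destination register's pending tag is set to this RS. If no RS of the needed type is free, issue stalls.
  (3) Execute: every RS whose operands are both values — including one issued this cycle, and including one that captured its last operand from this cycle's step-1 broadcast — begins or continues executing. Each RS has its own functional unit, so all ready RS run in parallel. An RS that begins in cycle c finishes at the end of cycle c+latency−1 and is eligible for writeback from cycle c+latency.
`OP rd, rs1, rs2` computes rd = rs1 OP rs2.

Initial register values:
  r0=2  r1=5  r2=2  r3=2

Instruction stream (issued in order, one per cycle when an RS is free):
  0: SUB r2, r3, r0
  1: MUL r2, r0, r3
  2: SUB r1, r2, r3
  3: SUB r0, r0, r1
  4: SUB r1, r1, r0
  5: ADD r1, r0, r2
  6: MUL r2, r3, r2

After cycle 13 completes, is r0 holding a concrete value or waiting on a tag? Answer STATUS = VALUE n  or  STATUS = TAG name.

c1: issue SUB r2<-Add1 | r0:2,r1:5,r2:Add1,r3:2
c2: issue MUL r2<-Mul1 | r0:2,r1:5,r2:Mul1,r3:2
c3: CDB Add1=0; issue SUB r1<-Add1 | r0:2,r1:Add1,r2:Mul1,r3:2
c4: issue SUB r0<-Add2 | r0:Add2,r1:Add1,r2:Mul1,r3:2
c5: stall | r0:Add2,r1:Add1,r2:Mul1,r3:2
c6: CDB Mul1=4; stall | r0:Add2,r1:Add1,r2:4,r3:2
c7: stall | r0:Add2,r1:Add1,r2:4,r3:2
c8: CDB Add1=2; issue SUB r1<-Add1 | r0:Add2,r1:Add1,r2:4,r3:2
c9: stall | r0:Add2,r1:Add1,r2:4,r3:2
c10: CDB Add2=0; issue ADD r1<-Add2 | r0:0,r1:Add2,r2:4,r3:2
c11: issue MUL r2<-Mul1 | r0:0,r1:Add2,r2:Mul1,r3:2
c12: CDB Add1=2 | r0:0,r1:Add2,r2:Mul1,r3:2
c13: CDB Add2=4 | r0:0,r1:4,r2:Mul1,r3:2

STATUS = VALUE 0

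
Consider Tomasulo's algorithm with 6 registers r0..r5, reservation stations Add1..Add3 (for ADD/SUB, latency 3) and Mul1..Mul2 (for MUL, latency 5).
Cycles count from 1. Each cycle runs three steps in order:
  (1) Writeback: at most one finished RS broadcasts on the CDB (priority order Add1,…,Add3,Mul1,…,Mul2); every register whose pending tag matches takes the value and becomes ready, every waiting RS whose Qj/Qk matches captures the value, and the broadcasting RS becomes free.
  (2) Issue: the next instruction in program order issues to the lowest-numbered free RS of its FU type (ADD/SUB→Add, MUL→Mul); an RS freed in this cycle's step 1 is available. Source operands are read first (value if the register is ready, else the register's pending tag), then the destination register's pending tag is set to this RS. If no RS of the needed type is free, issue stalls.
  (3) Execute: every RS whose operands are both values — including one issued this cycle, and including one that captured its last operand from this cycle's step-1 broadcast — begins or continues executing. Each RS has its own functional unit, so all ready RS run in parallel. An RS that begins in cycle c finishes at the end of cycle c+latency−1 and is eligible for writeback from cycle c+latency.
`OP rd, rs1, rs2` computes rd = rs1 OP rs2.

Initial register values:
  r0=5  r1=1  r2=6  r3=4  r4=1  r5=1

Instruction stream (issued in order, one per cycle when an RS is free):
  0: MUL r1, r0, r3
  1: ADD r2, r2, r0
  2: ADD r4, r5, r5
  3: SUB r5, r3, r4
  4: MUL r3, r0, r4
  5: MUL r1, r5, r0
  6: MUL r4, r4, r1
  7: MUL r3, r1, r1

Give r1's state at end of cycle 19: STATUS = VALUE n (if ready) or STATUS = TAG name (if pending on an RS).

cycle 1: issue MUL r1<-Mul1 // r0:5,r1:Mul1,r2:6,r3:4,r4:1,r5:1
cycle 2: issue ADD r2<-Add1 // r0:5,r1:Mul1,r2:Add1,r3:4,r4:1,r5:1
cycle 3: issue ADD r4<-Add2 // r0:5,r1:Mul1,r2:Add1,r3:4,r4:Add2,r5:1
cycle 4: issue SUB r5<-Add3 // r0:5,r1:Mul1,r2:Add1,r3:4,r4:Add2,r5:Add3
cycle 5: CDB Add1=11; issue MUL r3<-Mul2 // r0:5,r1:Mul1,r2:11,r3:Mul2,r4:Add2,r5:Add3
cycle 6: CDB Add2=2; stall // r0:5,r1:Mul1,r2:11,r3:Mul2,r4:2,r5:Add3
cycle 7: CDB Mul1=20; issue MUL r1<-Mul1 // r0:5,r1:Mul1,r2:11,r3:Mul2,r4:2,r5:Add3
cycle 8: stall // r0:5,r1:Mul1,r2:11,r3:Mul2,r4:2,r5:Add3
cycle 9: CDB Add3=2; stall // r0:5,r1:Mul1,r2:11,r3:Mul2,r4:2,r5:2
cycle 10: stall // r0:5,r1:Mul1,r2:11,r3:Mul2,r4:2,r5:2
cycle 11: CDB Mul2=10; issue MUL r4<-Mul2 // r0:5,r1:Mul1,r2:11,r3:10,r4:Mul2,r5:2
cycle 12: stall // r0:5,r1:Mul1,r2:11,r3:10,r4:Mul2,r5:2
cycle 13: stall // r0:5,r1:Mul1,r2:11,r3:10,r4:Mul2,r5:2
cycle 14: CDB Mul1=10; issue MUL r3<-Mul1 // r0:5,r1:10,r2:11,r3:Mul1,r4:Mul2,r5:2
cycle 15: - // r0:5,r1:10,r2:11,r3:Mul1,r4:Mul2,r5:2
cycle 16: - // r0:5,r1:10,r2:11,r3:Mul1,r4:Mul2,r5:2
cycle 17: - // r0:5,r1:10,r2:11,r3:Mul1,r4:Mul2,r5:2
cycle 18: - // r0:5,r1:10,r2:11,r3:Mul1,r4:Mul2,r5:2
cycle 19: CDB Mul1=100 // r0:5,r1:10,r2:11,r3:100,r4:Mul2,r5:2

STATUS = VALUE 10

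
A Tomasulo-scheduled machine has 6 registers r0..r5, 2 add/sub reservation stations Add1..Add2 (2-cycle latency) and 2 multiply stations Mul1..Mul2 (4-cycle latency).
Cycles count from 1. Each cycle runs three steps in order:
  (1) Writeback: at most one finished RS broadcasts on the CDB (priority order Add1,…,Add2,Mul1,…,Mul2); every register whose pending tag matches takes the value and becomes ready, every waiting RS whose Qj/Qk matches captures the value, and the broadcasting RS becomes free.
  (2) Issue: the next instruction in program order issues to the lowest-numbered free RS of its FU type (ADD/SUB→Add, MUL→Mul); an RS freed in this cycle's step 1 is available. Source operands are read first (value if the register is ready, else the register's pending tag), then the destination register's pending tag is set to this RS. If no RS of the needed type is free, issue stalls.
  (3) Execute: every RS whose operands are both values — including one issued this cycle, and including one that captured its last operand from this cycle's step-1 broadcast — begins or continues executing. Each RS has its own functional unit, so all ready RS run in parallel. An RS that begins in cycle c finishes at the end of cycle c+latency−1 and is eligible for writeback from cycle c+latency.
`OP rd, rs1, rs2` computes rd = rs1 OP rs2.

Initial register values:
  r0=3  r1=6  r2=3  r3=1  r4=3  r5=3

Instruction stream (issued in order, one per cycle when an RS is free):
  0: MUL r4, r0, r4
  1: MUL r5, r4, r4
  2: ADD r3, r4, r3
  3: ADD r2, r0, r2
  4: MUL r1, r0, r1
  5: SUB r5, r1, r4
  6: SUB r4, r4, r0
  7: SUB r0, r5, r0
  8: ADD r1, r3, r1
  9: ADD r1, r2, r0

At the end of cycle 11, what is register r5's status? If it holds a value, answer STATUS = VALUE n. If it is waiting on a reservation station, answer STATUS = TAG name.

cycle 1: issue MUL r4<-Mul1 // r0:3,r1:6,r2:3,r3:1,r4:Mul1,r5:3
cycle 2: issue MUL r5<-Mul2 // r0:3,r1:6,r2:3,r3:1,r4:Mul1,r5:Mul2
cycle 3: issue ADD r3<-Add1 // r0:3,r1:6,r2:3,r3:Add1,r4:Mul1,r5:Mul2
cycle 4: issue ADD r2<-Add2 // r0:3,r1:6,r2:Add2,r3:Add1,r4:Mul1,r5:Mul2
cycle 5: CDB Mul1=9; issue MUL r1<-Mul1 // r0:3,r1:Mul1,r2:Add2,r3:Add1,r4:9,r5:Mul2
cycle 6: CDB Add2=6; issue SUB r5<-Add2 // r0:3,r1:Mul1,r2:6,r3:Add1,r4:9,r5:Add2
cycle 7: CDB Add1=10; issue SUB r4<-Add1 // r0:3,r1:Mul1,r2:6,r3:10,r4:Add1,r5:Add2
cycle 8: stall // r0:3,r1:Mul1,r2:6,r3:10,r4:Add1,r5:Add2
cycle 9: CDB Add1=6; issue SUB r0<-Add1 // r0:Add1,r1:Mul1,r2:6,r3:10,r4:6,r5:Add2
cycle 10: CDB Mul1=18; stall // r0:Add1,r1:18,r2:6,r3:10,r4:6,r5:Add2
cycle 11: CDB Mul2=81; stall // r0:Add1,r1:18,r2:6,r3:10,r4:6,r5:Add2

STATUS = TAG Add2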